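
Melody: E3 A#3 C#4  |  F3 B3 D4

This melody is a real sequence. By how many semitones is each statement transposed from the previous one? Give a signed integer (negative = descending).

1

Taking 3-note groups, the heads are E3, F3: the pattern moves up a 2nd.
E3 to F3 spans +1 semitones.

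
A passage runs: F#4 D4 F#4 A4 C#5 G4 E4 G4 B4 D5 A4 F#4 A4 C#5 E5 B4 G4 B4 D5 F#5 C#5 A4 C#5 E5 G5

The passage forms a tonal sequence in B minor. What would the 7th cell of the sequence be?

E5 C#5 E5 G5 B5

The 5-note cells begin on F#4, G4, A4, B4, C#5 — each up a 2nd from the last.
Carrying on: D5 → E5.
So cell 7 is E5 C#5 E5 G5 B5.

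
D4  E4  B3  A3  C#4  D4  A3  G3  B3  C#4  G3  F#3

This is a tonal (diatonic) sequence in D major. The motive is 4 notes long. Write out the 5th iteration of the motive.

With a 4-note motive the entries are D4, C#4, B3, each down a 2nd from the previous.
Carrying on: A3 → G3.
From G3 the diatonic shape gives G3 A3 E3 D3.

G3 A3 E3 D3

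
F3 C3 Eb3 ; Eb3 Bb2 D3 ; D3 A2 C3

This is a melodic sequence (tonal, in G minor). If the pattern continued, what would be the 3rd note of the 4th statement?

Bb2

Grouping in 3s, the 3rd note of each cell is Eb3, D3, C3.
One more down a 2nd gives Bb2.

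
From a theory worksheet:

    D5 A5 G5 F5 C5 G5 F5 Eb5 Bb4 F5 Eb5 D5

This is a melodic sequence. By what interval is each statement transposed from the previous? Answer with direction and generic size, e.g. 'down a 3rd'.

down a 2nd

The 4-note cells begin on D5, C5, Bb4 — each down a 2nd from the last.
From D5 to C5: down a 2nd.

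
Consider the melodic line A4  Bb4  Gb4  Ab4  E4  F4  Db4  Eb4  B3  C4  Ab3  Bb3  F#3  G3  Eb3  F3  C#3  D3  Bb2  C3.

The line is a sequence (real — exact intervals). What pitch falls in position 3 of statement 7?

The unit is 4 notes. Position-3 pitches of the 5 shown cells: Gb4, Db4, Ab3, Eb3, Bb2.
Each moves down a 4th. Continuing: F2 → C2.

C2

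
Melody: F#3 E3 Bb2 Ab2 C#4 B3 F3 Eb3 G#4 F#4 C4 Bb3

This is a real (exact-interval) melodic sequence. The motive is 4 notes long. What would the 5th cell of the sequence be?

Taking 4-note groups, the heads are F#3, C#4, G#4: the pattern moves up a 5th.
Continuing the starts: D#5 → A#5.
From A#5 the exact shape gives A#5 G#5 D5 C5.

A#5 G#5 D5 C5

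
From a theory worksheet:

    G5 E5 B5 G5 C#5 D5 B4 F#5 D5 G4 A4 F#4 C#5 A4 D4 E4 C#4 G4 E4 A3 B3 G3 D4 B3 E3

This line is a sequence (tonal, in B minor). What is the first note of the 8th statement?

With a 5-note motive the entries are G5, D5, A4, E4, B3, each down a 4th from the previous.
Continuing: F#3 → C#3 → G2. Statement 8 starts on G2.

G2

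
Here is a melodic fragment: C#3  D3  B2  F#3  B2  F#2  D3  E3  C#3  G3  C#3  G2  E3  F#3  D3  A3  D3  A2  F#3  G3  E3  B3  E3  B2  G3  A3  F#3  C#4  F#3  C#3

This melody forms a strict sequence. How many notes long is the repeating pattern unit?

6

Try groups of 6 (5 cells in 30 notes):
C#3 D3 B2 F#3 B2 F#2 | D3 E3 C#3 G3 C#3 G2 | E3 F#3 D3 A3 D3 A2 | F#3 G3 E3 B3 E3 B2 | G3 A3 F#3 C#4 F#3 C#3
That's a consistent up a 2nd shift per cell, and no other grouping gives one.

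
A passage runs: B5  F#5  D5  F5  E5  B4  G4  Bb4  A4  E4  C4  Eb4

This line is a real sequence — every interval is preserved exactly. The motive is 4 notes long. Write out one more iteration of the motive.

D4 A3 F3 Ab3

With a 4-note motive the entries are B5, E5, A4, each down a 5th from the previous.
Statement 4 starts on D4 and keeps the same exact contour: D4 A3 F3 Ab3.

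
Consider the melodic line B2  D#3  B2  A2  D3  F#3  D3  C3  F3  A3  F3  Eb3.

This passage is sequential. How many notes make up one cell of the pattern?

There are 12 notes; a 4-note unit gives 3 cells:
B2 D#3 B2 A2 | D3 F#3 D3 C3 | F3 A3 F3 Eb3
Each cell is the previous one up a 3rd — so the unit is 4 notes.

4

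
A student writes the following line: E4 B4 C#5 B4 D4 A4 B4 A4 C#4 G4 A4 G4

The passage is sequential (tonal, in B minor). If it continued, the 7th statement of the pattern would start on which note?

F#3

With a 4-note motive the entries are E4, D4, C#4, each down a 2nd from the previous.
Extending the heads down a 2nd: B3 → A3 → G3 → F#3.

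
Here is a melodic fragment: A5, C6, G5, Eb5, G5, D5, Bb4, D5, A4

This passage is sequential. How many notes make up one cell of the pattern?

Try groups of 3 (3 cells in 9 notes):
A5 C6 G5 | Eb5 G5 D5 | Bb4 D5 A4
That's a consistent down a 4th shift per cell, and no other grouping gives one.

3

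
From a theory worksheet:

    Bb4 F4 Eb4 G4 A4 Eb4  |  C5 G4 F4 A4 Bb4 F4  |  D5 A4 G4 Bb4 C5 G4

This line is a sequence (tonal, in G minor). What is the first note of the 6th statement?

G5

The 6-note cells begin on Bb4, C5, D5 — each up a 2nd from the last.
Continuing: Eb5 → F5 → G5. Statement 6 starts on G5.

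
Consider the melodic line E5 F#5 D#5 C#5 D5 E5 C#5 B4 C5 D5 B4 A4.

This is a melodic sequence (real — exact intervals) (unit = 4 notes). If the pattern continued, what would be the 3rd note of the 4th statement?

A4

Grouping in 4s, the 3rd note of each cell is D#5, C#5, B4.
Each moves down a 2nd; the next is A4.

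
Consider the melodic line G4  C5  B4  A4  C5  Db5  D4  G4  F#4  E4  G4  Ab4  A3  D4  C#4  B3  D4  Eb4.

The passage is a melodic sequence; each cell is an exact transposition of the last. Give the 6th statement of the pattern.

The 6-note cells begin on G4, D4, A3 — each down a 4th from the last.
Extending down a 4th: E3 → B2 → F#2.
Statement 6 starts on F#2 and keeps the same exact contour: F#2 B2 A#2 G#2 B2 C3.

F#2 B2 A#2 G#2 B2 C3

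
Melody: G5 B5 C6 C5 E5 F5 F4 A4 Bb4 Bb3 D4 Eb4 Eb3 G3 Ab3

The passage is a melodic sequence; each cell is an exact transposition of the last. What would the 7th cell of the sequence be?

With a 3-note motive the entries are G5, C5, F4, Bb3, Eb3, each down a 5th from the previous.
Carrying on: Ab2 → Db2.
Statement 7 starts on Db2 and keeps the same exact contour: Db2 F2 Gb2.

Db2 F2 Gb2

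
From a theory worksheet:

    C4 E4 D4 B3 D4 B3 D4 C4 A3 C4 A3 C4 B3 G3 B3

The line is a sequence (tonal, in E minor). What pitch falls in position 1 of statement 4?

The unit is 5 notes. Position-1 pitches of the 3 shown cells: C4, B3, A3.
From A3, down a 2nd gives G3.

G3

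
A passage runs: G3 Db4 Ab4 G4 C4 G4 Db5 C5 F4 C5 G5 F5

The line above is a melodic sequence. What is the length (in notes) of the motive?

4

Try groups of 4 (3 cells in 12 notes):
G3 Db4 Ab4 G4 | C4 G4 Db5 C5 | F4 C5 G5 F5
Each cell is the previous one up a 4th — so the unit is 4 notes.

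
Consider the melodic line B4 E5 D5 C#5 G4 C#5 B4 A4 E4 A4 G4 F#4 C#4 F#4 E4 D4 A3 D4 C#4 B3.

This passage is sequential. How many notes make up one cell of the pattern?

Try groups of 4 (5 cells in 20 notes):
B4 E5 D5 C#5 | G4 C#5 B4 A4 | E4 A4 G4 F#4 | C#4 F#4 E4 D4 | A3 D4 C#4 B3
Each cell is the previous one down a 3rd — so the unit is 4 notes.

4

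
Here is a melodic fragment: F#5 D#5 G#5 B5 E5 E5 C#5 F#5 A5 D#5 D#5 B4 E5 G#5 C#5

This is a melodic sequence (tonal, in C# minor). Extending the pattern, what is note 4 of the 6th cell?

D#5

Grouping in 5s, the 4th note of each cell is B5, A5, G#5.
Extending down a 2nd: F#5 → E5 → D#5.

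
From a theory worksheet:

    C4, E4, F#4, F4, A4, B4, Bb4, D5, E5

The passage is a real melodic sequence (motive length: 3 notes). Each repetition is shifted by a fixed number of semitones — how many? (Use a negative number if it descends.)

5

Taking 3-note groups, the heads are C4, F4, Bb4: the pattern moves up a 4th.
C4→F4 is 65 − 60 = 5 semitones.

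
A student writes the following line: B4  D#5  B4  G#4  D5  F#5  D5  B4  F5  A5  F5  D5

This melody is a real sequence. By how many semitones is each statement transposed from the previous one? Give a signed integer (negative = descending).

3

With a 4-note motive the entries are B4, D5, F5, each up a 3rd from the previous.
B4 to D5 spans +3 semitones.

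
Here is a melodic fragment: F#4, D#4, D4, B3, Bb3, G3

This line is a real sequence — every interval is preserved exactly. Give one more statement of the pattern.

Gb3 Eb3

Taking 2-note groups, the heads are F#4, D4, Bb3: the pattern moves down a 3rd.
From Gb3 the exact shape gives Gb3 Eb3.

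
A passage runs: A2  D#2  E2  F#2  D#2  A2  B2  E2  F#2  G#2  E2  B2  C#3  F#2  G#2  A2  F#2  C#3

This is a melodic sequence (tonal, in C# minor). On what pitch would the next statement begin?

D#3

The 6-note cells begin on A2, B2, C#3 — each up a 2nd from the last.
The next head, up a 2nd from C#3, is D#3.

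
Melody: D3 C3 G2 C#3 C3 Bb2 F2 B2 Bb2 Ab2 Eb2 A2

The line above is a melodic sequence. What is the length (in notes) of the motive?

4

12 notes total. Splitting into 3 groups of 4:
D3 C3 G2 C#3 | C3 Bb2 F2 B2 | Bb2 Ab2 Eb2 A2
That's a consistent down a 2nd shift per cell, and no other grouping gives one.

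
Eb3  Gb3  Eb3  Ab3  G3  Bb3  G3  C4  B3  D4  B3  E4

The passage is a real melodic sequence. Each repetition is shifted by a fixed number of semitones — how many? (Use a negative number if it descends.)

4

Taking 4-note groups, the heads are Eb3, G3, B3: the pattern moves up a 3rd.
Counting half-steps from Eb3 to G3: 4.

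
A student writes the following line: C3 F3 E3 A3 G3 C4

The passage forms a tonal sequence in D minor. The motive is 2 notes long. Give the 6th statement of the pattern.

Unit = 2 notes; the statements start on C3, E3, G3, moving up a 3rd each time.
Carrying on: Bb3 → D4 → F4.
So cell 6 is F4 Bb4.

F4 Bb4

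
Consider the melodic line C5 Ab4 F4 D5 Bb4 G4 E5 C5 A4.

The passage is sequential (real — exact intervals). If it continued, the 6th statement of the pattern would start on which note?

The 3-note cells begin on C5, D5, E5 — each up a 2nd from the last.
Continuing: F#5 → G#5 → A#5. Statement 6 starts on A#5.

A#5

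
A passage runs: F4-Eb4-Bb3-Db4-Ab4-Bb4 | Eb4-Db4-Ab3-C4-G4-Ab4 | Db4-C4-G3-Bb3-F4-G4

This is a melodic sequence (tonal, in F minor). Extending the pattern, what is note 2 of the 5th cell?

With 6-note cells, note 2 of each statement runs Eb4, Db4, C4.
Extending down a 2nd: Bb3 → Ab3.

Ab3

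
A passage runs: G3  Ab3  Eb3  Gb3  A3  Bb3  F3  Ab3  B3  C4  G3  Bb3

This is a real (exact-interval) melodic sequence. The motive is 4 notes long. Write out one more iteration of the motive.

Taking 4-note groups, the heads are G3, A3, B3: the pattern moves up a 2nd.
So cell 4 is C#4 D4 A3 C4.

C#4 D4 A3 C4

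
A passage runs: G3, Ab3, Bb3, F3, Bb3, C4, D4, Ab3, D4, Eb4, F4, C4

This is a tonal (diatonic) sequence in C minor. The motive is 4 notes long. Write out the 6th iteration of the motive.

C5 D5 Eb5 Bb4

Unit = 4 notes; the statements start on G3, Bb3, D4, moving up a 3rd each time.
Continuing the starts: F4 → Ab4 → C5.
From C5 the diatonic shape gives C5 D5 Eb5 Bb4.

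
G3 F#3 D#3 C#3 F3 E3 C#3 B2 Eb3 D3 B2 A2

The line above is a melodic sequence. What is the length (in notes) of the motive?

Try groups of 4 (3 cells in 12 notes):
G3 F#3 D#3 C#3 | F3 E3 C#3 B2 | Eb3 D3 B2 A2
That's a consistent down a 2nd shift per cell, and no other grouping gives one.

4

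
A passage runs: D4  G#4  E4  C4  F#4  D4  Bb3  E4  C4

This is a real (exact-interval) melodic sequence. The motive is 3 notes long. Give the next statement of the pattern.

Ab3 D4 Bb3

The 3-note cells begin on D4, C4, Bb3 — each down a 2nd from the last.
So cell 4 is Ab3 D4 Bb3.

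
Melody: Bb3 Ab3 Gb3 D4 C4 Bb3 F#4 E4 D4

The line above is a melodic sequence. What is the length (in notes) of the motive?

3

9 notes total. Splitting into 3 groups of 3:
Bb3 Ab3 Gb3 | D4 C4 Bb3 | F#4 E4 D4
That's a consistent up a 3rd shift per cell, and no other grouping gives one.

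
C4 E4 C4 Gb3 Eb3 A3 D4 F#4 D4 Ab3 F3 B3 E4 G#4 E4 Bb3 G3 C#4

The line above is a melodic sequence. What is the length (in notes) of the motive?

18 notes total. Splitting into 3 groups of 6:
C4 E4 C4 Gb3 Eb3 A3 | D4 F#4 D4 Ab3 F3 B3 | E4 G#4 E4 Bb3 G3 C#4
Every group is a transposition up a 2nd of the one before; no shorter unit works.

6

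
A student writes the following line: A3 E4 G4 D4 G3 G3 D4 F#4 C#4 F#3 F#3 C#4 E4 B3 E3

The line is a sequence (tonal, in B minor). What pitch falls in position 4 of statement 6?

Grouping in 5s, the 4th note of each cell is D4, C#4, B3.
Each moves down a 2nd. Continuing: A3 → G3 → F#3.

F#3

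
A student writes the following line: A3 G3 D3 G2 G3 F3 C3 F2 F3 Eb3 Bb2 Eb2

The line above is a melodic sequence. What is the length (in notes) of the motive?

There are 12 notes; a 4-note unit gives 3 cells:
A3 G3 D3 G2 | G3 F3 C3 F2 | F3 Eb3 Bb2 Eb2
Each cell is the previous one down a 2nd — so the unit is 4 notes.

4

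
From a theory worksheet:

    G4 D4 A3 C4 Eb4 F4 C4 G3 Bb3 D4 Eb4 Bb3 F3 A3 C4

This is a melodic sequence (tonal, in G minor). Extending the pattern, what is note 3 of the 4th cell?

Eb3

Grouping in 5s, the 3rd note of each cell is A3, G3, F3.
Each moves down a 2nd; the next is Eb3.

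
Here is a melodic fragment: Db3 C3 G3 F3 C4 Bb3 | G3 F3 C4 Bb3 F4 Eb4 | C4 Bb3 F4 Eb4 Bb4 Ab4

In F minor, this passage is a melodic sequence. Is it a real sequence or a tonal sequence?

tonal

Every note is diatonic to F minor.
Cell 1 has -1 semitones from note 1 to 2, but cell 2 has -2 — the interval quality changes while the contour stays the same, which is the hallmark of a tonal sequence.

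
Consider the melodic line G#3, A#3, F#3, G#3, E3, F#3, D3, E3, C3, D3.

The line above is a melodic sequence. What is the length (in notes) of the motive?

10 notes total. Splitting into 5 groups of 2:
G#3 A#3 | F#3 G#3 | E3 F#3 | D3 E3 | C3 D3
Every group is a transposition down a 2nd of the one before; no shorter unit works.

2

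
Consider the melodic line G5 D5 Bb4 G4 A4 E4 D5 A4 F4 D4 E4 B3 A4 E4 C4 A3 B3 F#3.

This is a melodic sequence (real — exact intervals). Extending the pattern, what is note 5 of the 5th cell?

The unit is 6 notes. Position-5 pitches of the 3 shown cells: A4, E4, B3.
Extending down a 4th: F#3 → C#3.

C#3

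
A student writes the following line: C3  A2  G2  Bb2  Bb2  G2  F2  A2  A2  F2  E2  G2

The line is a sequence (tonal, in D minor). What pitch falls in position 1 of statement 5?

With 4-note cells, note 1 of each statement runs C3, Bb2, A2.
Extending down a 2nd: G2 → F2.

F2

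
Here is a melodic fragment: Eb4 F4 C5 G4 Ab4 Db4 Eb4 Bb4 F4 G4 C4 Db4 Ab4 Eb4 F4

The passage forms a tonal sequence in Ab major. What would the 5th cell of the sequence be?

Ab3 Bb3 F4 C4 Db4

The 5-note cells begin on Eb4, Db4, C4 — each down a 2nd from the last.
Continuing the starts: Bb3 → Ab3.
So cell 5 is Ab3 Bb3 F4 C4 Db4.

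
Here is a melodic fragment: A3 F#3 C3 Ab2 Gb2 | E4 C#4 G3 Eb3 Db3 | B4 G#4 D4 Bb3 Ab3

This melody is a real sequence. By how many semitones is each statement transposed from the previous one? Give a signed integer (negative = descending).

The 5-note cells begin on A3, E4, B4 — each up a 5th from the last.
Counting half-steps from A3 to E4: 7.

7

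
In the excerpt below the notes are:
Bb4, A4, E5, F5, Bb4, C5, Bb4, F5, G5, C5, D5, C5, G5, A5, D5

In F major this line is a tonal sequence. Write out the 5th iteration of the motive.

Taking 5-note groups, the heads are Bb4, C5, D5: the pattern moves up a 2nd.
Continuing the starts: E5 → F5.
So cell 5 is F5 E5 Bb5 C6 F5.

F5 E5 Bb5 C6 F5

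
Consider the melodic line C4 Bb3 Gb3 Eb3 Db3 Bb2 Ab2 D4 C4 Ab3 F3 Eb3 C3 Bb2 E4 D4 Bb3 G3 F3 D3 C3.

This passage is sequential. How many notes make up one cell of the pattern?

7

21 notes total. Splitting into 3 groups of 7:
C4 Bb3 Gb3 Eb3 Db3 Bb2 Ab2 | D4 C4 Ab3 F3 Eb3 C3 Bb2 | E4 D4 Bb3 G3 F3 D3 C3
That's a consistent up a 2nd shift per cell, and no other grouping gives one.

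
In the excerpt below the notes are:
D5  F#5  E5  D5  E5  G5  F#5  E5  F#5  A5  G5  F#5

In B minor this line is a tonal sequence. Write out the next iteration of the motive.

The 4-note cells begin on D5, E5, F#5 — each up a 2nd from the last.
So cell 4 is G5 B5 A5 G5.

G5 B5 A5 G5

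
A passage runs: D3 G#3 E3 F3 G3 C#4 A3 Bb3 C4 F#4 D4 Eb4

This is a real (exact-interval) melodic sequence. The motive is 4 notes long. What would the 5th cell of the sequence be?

Taking 4-note groups, the heads are D3, G3, C4: the pattern moves up a 4th.
Carrying on: F4 → Bb4.
So cell 5 is Bb4 E5 C5 Db5.

Bb4 E5 C5 Db5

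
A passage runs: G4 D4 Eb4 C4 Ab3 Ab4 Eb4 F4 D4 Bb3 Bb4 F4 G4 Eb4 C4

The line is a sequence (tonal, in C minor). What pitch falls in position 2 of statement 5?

Ab4

With 5-note cells, note 2 of each statement runs D4, Eb4, F4.
Each moves up a 2nd. Continuing: G4 → Ab4.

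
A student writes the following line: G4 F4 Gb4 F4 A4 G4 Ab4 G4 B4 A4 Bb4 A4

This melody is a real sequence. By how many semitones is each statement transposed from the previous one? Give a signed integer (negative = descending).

With a 4-note motive the entries are G4, A4, B4, each up a 2nd from the previous.
Counting half-steps from G4 to A4: 2.

2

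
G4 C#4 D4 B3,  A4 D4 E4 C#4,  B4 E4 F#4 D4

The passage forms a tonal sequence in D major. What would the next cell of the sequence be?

C#5 F#4 G4 E4

Taking 4-note groups, the heads are G4, A4, B4: the pattern moves up a 2nd.
Statement 4 starts on C#5 and keeps the same diatonic contour: C#5 F#4 G4 E4.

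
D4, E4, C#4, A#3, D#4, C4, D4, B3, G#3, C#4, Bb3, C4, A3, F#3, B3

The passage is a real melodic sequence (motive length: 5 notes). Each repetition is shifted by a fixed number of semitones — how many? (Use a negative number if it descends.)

-2

With a 5-note motive the entries are D4, C4, Bb3, each down a 2nd from the previous.
Counting half-steps from D4 to C4: -2.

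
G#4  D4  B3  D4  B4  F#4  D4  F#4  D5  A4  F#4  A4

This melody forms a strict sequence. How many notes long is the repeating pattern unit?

There are 12 notes; a 4-note unit gives 3 cells:
G#4 D4 B3 D4 | B4 F#4 D4 F#4 | D5 A4 F#4 A4
Each cell is the previous one up a 3rd — so the unit is 4 notes.

4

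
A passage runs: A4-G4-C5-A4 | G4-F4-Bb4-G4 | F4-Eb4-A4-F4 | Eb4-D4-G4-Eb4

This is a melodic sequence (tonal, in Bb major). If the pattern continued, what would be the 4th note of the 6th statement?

C4

The unit is 4 notes. Position-4 pitches of the 4 shown cells: A4, G4, F4, Eb4.
Each moves down a 2nd. Continuing: D4 → C4.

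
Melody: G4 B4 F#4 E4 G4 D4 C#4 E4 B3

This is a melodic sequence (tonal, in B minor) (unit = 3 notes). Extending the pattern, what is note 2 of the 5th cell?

A3

Grouping in 3s, the 2nd note of each cell is B4, G4, E4.
Carrying that down a 3rd forward: C#4 → A3.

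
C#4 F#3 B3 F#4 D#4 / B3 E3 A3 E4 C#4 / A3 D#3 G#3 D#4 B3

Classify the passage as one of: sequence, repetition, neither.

sequence

Each 5-note cell is the previous one transposed down a 2nd.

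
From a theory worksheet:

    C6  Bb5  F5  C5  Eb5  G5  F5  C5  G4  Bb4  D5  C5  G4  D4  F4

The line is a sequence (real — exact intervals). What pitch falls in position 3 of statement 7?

B2

With 5-note cells, note 3 of each statement runs F5, C5, G4.
Extending down a 4th: D4 → A3 → E3 → B2.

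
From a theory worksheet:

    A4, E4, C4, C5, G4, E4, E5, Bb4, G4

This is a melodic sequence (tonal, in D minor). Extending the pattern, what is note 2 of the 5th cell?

Grouping in 3s, the 2nd note of each cell is E4, G4, Bb4.
Extending up a 3rd: D5 → F5.

F5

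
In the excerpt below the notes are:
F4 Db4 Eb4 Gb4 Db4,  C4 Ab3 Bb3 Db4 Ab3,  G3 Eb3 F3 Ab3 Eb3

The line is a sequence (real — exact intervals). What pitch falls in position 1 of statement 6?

E2

With 5-note cells, note 1 of each statement runs F4, C4, G3.
Extending down a 4th: D3 → A2 → E2.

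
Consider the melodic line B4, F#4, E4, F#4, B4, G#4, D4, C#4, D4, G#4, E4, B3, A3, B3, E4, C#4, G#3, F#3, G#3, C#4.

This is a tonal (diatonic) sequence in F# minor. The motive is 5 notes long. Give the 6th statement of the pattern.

The 5-note cells begin on B4, G#4, E4, C#4 — each down a 3rd from the last.
Extending down a 3rd: A3 → F#3.
Statement 6 starts on F#3 and keeps the same diatonic contour: F#3 C#3 B2 C#3 F#3.

F#3 C#3 B2 C#3 F#3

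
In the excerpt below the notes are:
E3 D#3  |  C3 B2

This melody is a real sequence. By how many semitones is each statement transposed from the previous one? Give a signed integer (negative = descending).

Unit = 2 notes; the statements start on E3, C3, moving down a 3rd each time.
E3→C3 is 48 − 52 = -4 semitones.

-4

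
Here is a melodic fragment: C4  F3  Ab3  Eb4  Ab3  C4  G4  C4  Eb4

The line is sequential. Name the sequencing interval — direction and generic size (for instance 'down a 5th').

The 3-note cells begin on C4, Eb4, G4 — each up a 3rd from the last.
From C4 to Eb4: up a 3rd.

up a 3rd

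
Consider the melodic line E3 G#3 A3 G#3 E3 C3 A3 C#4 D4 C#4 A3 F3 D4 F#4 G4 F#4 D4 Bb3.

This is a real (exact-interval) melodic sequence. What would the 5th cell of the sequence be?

C5 E5 F5 E5 C5 Ab4

The 6-note cells begin on E3, A3, D4 — each up a 4th from the last.
Extending up a 4th: G4 → C5.
So cell 5 is C5 E5 F5 E5 C5 Ab4.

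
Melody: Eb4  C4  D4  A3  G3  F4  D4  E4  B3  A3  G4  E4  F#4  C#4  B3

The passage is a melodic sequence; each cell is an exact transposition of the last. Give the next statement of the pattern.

With a 5-note motive the entries are Eb4, F4, G4, each up a 2nd from the previous.
From A4 the exact shape gives A4 F#4 G#4 D#4 C#4.

A4 F#4 G#4 D#4 C#4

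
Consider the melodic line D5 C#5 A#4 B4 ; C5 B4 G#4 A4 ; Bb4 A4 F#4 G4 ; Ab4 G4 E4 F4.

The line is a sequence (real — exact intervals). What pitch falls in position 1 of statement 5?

The unit is 4 notes. Position-1 pitches of the 4 shown cells: D5, C5, Bb4, Ab4.
One more down a 2nd gives Gb4.

Gb4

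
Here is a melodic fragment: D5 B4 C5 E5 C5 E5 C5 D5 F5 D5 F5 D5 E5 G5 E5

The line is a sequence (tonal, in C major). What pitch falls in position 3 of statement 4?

With 5-note cells, note 3 of each statement runs C5, D5, E5.
Each moves up a 2nd; the next is F5.

F5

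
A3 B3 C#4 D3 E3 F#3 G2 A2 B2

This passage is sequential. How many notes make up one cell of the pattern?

There are 9 notes; a 3-note unit gives 3 cells:
A3 B3 C#4 | D3 E3 F#3 | G2 A2 B2
Each cell is the previous one down a 5th — so the unit is 3 notes.

3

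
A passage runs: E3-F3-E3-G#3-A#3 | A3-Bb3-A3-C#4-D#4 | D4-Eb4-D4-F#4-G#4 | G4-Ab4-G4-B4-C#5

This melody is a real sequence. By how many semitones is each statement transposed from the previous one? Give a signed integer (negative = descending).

With a 5-note motive the entries are E3, A3, D4, G4, each up a 4th from the previous.
E3 to A3 spans +5 semitones.

5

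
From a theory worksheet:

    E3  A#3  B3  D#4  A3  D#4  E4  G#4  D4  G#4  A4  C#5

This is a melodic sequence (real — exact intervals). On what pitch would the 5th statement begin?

C5

Unit = 4 notes; the statements start on E3, A3, D4, moving up a 4th each time.
Continuing: G4 → C5. Statement 5 starts on C5.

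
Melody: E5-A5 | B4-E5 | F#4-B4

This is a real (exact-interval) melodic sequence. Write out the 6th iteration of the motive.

D#3 G#3

With a 2-note motive the entries are E5, B4, F#4, each down a 4th from the previous.
Extending down a 4th: C#4 → G#3 → D#3.
Statement 6 starts on D#3 and keeps the same exact contour: D#3 G#3.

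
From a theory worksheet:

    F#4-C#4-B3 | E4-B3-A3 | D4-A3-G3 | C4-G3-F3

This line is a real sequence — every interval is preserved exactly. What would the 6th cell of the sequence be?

Taking 3-note groups, the heads are F#4, E4, D4, C4: the pattern moves down a 2nd.
Extending down a 2nd: Bb3 → Ab3.
Statement 6 starts on Ab3 and keeps the same exact contour: Ab3 Eb3 Db3.

Ab3 Eb3 Db3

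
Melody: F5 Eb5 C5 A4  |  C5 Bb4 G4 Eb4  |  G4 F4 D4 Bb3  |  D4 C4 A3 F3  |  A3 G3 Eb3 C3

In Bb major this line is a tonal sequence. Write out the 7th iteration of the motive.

Bb2 A2 F2 D2

The 4-note cells begin on F5, C5, G4, D4, A3 — each down a 4th from the last.
Carrying on: Eb3 → Bb2.
Statement 7 starts on Bb2 and keeps the same diatonic contour: Bb2 A2 F2 D2.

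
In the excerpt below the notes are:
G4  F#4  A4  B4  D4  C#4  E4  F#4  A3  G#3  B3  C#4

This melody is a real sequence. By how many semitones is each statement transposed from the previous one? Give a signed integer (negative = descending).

Unit = 4 notes; the statements start on G4, D4, A3, moving down a 4th each time.
G4→D4 is 62 − 67 = -5 semitones.

-5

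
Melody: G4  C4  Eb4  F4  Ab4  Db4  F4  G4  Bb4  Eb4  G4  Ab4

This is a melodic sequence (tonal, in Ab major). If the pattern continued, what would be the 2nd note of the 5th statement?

G4

Grouping in 4s, the 2nd note of each cell is C4, Db4, Eb4.
Each moves up a 2nd. Continuing: F4 → G4.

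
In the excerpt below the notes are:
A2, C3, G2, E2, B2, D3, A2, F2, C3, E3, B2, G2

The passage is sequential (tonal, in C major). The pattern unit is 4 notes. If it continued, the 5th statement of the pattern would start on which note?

E3

Unit = 4 notes; the statements start on A2, B2, C3, moving up a 2nd each time.
Continuing: D3 → E3. Statement 5 starts on E3.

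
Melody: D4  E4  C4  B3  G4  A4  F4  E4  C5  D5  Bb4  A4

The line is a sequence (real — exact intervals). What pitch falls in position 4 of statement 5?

G5

Grouping in 4s, the 4th note of each cell is B3, E4, A4.
Each moves up a 4th. Continuing: D5 → G5.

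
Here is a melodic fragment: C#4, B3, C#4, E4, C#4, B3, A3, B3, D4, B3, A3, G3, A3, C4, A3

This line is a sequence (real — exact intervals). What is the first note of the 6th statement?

Taking 5-note groups, the heads are C#4, B3, A3: the pattern moves down a 2nd.
Continuing: G3 → F3 → Eb3. Statement 6 starts on Eb3.

Eb3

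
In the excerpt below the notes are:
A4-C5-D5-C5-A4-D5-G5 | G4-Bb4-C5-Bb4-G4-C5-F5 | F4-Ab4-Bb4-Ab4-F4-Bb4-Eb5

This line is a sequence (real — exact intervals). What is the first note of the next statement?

Taking 7-note groups, the heads are A4, G4, F4: the pattern moves down a 2nd.
The next head, down a 2nd from F4, is Eb4.

Eb4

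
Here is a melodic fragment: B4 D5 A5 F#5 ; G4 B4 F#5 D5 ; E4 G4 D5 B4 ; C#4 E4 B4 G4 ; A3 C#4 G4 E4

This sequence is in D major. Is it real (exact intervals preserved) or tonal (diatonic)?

Every note is diatonic to D major.
Cell 1 has +3 semitones from note 1 to 2, but cell 2 has +4 — the interval quality changes while the contour stays the same, which is the hallmark of a tonal sequence.

tonal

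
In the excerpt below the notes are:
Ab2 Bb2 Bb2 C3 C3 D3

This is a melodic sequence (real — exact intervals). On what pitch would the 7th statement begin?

G#3

The 2-note cells begin on Ab2, Bb2, C3 — each up a 2nd from the last.
Extending the heads up a 2nd: D3 → E3 → F#3 → G#3.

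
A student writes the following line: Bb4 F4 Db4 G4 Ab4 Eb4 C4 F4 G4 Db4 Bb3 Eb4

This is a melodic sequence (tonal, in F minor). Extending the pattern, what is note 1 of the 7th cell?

C4

Grouping in 4s, the 1st note of each cell is Bb4, Ab4, G4.
Extending down a 2nd: F4 → Eb4 → Db4 → C4.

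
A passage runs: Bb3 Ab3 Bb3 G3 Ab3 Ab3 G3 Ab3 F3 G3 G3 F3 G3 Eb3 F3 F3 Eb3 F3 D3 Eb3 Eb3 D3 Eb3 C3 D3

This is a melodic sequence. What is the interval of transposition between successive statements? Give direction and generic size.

down a 2nd

With a 5-note motive the entries are Bb3, Ab3, G3, F3, Eb3, each down a 2nd from the previous.
Bb3 to Ab3 is down a 2nd.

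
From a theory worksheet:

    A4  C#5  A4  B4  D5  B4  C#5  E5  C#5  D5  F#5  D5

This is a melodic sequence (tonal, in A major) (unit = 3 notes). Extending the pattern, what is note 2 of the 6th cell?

A5

The unit is 3 notes. Position-2 pitches of the 4 shown cells: C#5, D5, E5, F#5.
Carrying that up a 2nd forward: G#5 → A5.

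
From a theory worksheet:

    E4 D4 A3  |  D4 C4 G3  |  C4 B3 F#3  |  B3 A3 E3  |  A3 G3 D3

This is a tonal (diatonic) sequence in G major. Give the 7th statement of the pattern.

F#3 E3 B2

With a 3-note motive the entries are E4, D4, C4, B3, A3, each down a 2nd from the previous.
Extending down a 2nd: G3 → F#3.
From F#3 the diatonic shape gives F#3 E3 B2.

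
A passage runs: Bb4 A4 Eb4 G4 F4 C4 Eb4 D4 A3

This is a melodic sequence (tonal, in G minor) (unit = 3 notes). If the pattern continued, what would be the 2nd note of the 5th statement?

G3

With 3-note cells, note 2 of each statement runs A4, F4, D4.
Each moves down a 3rd. Continuing: Bb3 → G3.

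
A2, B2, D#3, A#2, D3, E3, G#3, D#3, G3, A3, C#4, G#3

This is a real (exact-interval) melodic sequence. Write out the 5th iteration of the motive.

F4 G4 B4 F#4

The 4-note cells begin on A2, D3, G3 — each up a 4th from the last.
Extending up a 4th: C4 → F4.
Statement 5 starts on F4 and keeps the same exact contour: F4 G4 B4 F#4.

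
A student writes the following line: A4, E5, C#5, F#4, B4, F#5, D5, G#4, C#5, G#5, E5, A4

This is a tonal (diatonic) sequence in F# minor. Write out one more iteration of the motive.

D5 A5 F#5 B4

With a 4-note motive the entries are A4, B4, C#5, each up a 2nd from the previous.
So cell 4 is D5 A5 F#5 B4.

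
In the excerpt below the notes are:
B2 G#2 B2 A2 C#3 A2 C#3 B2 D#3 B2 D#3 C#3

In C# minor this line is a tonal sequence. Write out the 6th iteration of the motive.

G#3 E3 G#3 F#3

Taking 4-note groups, the heads are B2, C#3, D#3: the pattern moves up a 2nd.
Carrying on: E3 → F#3 → G#3.
From G#3 the diatonic shape gives G#3 E3 G#3 F#3.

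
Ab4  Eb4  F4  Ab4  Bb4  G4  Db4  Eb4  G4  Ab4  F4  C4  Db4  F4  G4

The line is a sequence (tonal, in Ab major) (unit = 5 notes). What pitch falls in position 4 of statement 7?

Grouping in 5s, the 4th note of each cell is Ab4, G4, F4.
Extending down a 2nd: Eb4 → Db4 → C4 → Bb3.

Bb3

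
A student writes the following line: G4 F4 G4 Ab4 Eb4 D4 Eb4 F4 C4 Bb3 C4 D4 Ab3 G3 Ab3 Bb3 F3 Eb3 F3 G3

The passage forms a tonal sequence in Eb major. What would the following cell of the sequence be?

The 4-note cells begin on G4, Eb4, C4, Ab3, F3 — each down a 3rd from the last.
From D3 the diatonic shape gives D3 C3 D3 Eb3.

D3 C3 D3 Eb3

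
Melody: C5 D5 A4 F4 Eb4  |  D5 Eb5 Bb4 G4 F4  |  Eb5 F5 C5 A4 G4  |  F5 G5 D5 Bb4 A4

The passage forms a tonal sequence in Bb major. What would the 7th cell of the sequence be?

Bb5 C6 G5 Eb5 D5

With a 5-note motive the entries are C5, D5, Eb5, F5, each up a 2nd from the previous.
Continuing the starts: G5 → A5 → Bb5.
So cell 7 is Bb5 C6 G5 Eb5 D5.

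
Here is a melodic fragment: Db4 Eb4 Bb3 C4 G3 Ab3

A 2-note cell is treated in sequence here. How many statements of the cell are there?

6 notes in groups of 2 gives 6/2 = 3 statements.
Starts: Db4, Bb3, G3 — each down a 3rd.

3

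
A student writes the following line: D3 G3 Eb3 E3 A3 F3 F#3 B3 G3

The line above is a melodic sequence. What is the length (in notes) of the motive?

9 notes total. Splitting into 3 groups of 3:
D3 G3 Eb3 | E3 A3 F3 | F#3 B3 G3
Each cell is the previous one up a 2nd — so the unit is 3 notes.

3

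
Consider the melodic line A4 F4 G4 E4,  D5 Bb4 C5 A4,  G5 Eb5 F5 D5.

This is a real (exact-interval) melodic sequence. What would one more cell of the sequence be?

C6 Ab5 Bb5 G5

The 4-note cells begin on A4, D5, G5 — each up a 4th from the last.
From C6 the exact shape gives C6 Ab5 Bb5 G5.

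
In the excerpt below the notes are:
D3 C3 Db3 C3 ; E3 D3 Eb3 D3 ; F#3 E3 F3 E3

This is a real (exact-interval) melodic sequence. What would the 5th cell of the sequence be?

A#3 G#3 A3 G#3

Taking 4-note groups, the heads are D3, E3, F#3: the pattern moves up a 2nd.
Continuing the starts: G#3 → A#3.
So cell 5 is A#3 G#3 A3 G#3.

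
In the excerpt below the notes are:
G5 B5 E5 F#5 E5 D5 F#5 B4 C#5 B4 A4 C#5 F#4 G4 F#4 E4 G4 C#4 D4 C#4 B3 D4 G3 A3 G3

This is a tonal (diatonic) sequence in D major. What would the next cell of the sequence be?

F#3 A3 D3 E3 D3

The 5-note cells begin on G5, D5, A4, E4, B3 — each down a 4th from the last.
Statement 6 starts on F#3 and keeps the same diatonic contour: F#3 A3 D3 E3 D3.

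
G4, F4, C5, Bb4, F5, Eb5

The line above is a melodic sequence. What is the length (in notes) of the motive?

2

6 notes total. Splitting into 3 groups of 2:
G4 F4 | C5 Bb4 | F5 Eb5
Each cell is the previous one up a 4th — so the unit is 2 notes.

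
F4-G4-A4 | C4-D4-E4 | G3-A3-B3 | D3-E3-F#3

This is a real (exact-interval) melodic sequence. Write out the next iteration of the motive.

Taking 3-note groups, the heads are F4, C4, G3, D3: the pattern moves down a 4th.
Statement 5 starts on A2 and keeps the same exact contour: A2 B2 C#3.

A2 B2 C#3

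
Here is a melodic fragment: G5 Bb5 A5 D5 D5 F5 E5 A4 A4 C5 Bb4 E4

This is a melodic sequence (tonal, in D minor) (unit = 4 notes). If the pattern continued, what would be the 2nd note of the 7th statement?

With 4-note cells, note 2 of each statement runs Bb5, F5, C5.
Extending down a 4th: G4 → D4 → A3 → E3.

E3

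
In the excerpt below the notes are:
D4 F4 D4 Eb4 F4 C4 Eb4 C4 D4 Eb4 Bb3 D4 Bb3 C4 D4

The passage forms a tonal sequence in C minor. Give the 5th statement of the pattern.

G3 Bb3 G3 Ab3 Bb3

Unit = 5 notes; the statements start on D4, C4, Bb3, moving down a 2nd each time.
Continuing the starts: Ab3 → G3.
From G3 the diatonic shape gives G3 Bb3 G3 Ab3 Bb3.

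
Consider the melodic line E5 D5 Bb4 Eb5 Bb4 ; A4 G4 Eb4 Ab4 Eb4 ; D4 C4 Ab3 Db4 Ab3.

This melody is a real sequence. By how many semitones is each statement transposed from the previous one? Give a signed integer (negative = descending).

-7

Taking 5-note groups, the heads are E5, A4, D4: the pattern moves down a 5th.
E5 to A4 spans -7 semitones.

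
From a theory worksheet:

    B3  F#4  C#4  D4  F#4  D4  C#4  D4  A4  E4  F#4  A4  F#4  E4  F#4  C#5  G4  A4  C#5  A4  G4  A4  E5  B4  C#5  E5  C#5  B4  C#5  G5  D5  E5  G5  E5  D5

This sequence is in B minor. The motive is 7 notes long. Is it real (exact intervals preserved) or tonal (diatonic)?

Every note is diatonic to B minor.
Cell 1 has +1 semitones from note 3 to 4, but cell 2 has +2 — the interval quality changes while the contour stays the same, which is the hallmark of a tonal sequence.

tonal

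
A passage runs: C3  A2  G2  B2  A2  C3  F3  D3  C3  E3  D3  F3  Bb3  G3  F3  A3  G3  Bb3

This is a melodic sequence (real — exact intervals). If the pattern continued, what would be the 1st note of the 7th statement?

The unit is 6 notes. Position-1 pitches of the 3 shown cells: C3, F3, Bb3.
Carrying that up a 4th forward: Eb4 → Ab4 → Db5 → Gb5.

Gb5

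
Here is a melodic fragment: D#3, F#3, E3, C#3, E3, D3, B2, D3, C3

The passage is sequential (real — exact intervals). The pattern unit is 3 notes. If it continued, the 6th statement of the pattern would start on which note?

The 3-note cells begin on D#3, C#3, B2 — each down a 2nd from the last.
Continuing: A2 → G2 → F2. Statement 6 starts on F2.

F2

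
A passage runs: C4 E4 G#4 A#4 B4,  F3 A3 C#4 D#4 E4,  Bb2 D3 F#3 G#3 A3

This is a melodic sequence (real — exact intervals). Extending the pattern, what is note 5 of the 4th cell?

The unit is 5 notes. Position-5 pitches of the 3 shown cells: B4, E4, A3.
Each moves down a 5th; the next is D3.

D3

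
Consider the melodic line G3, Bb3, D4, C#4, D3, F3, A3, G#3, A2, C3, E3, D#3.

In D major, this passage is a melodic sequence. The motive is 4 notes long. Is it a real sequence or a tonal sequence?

Each cell has the same semitone pattern (3, 4, -1) — intervals are preserved exactly.
And Bb3 lies outside D major, so the sequence is real rather than tonal.

real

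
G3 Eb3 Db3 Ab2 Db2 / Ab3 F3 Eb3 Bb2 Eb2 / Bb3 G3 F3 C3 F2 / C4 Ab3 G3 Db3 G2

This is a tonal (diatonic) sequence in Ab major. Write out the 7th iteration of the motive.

Unit = 5 notes; the statements start on G3, Ab3, Bb3, C4, moving up a 2nd each time.
Extending up a 2nd: Db4 → Eb4 → F4.
So cell 7 is F4 Db4 C4 G3 C3.

F4 Db4 C4 G3 C3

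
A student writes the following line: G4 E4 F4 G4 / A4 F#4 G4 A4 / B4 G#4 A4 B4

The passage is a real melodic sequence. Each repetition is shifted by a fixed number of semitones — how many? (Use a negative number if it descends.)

With a 4-note motive the entries are G4, A4, B4, each up a 2nd from the previous.
G4 to A4 spans +2 semitones.

2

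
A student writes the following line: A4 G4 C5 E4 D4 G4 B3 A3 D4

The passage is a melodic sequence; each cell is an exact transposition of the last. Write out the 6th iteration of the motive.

G#2 F#2 B2

Unit = 3 notes; the statements start on A4, E4, B3, moving down a 4th each time.
Extending down a 4th: F#3 → C#3 → G#2.
From G#2 the exact shape gives G#2 F#2 B2.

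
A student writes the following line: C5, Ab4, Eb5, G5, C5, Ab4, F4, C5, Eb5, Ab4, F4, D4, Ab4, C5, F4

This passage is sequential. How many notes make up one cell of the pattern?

15 notes total. Splitting into 3 groups of 5:
C5 Ab4 Eb5 G5 C5 | Ab4 F4 C5 Eb5 Ab4 | F4 D4 Ab4 C5 F4
Each cell is the previous one down a 3rd — so the unit is 5 notes.

5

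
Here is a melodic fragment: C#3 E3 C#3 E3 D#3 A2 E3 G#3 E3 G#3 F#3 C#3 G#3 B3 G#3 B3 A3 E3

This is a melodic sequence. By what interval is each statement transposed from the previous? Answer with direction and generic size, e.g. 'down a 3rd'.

Unit = 6 notes; the statements start on C#3, E3, G#3, moving up a 3rd each time.
C#3 to E3 is up a 3rd.

up a 3rd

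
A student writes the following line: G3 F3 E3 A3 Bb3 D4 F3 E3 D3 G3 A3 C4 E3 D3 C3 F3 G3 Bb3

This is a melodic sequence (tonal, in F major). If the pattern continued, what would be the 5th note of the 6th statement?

With 6-note cells, note 5 of each statement runs Bb3, A3, G3.
Each moves down a 2nd. Continuing: F3 → E3 → D3.

D3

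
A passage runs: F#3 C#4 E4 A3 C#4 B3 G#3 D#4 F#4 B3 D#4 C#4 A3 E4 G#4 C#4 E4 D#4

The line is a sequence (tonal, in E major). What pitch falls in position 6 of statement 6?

G#4

The unit is 6 notes. Position-6 pitches of the 3 shown cells: B3, C#4, D#4.
Extending up a 2nd: E4 → F#4 → G#4.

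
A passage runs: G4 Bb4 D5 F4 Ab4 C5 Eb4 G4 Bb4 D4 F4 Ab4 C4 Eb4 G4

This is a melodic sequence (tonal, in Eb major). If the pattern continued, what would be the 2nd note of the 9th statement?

The unit is 3 notes. Position-2 pitches of the 5 shown cells: Bb4, Ab4, G4, F4, Eb4.
Carrying that down a 2nd forward: D4 → C4 → Bb3 → Ab3.

Ab3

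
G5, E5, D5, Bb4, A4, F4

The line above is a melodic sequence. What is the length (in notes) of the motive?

There are 6 notes; a 2-note unit gives 3 cells:
G5 E5 | D5 Bb4 | A4 F4
Each cell is the previous one down a 4th — so the unit is 2 notes.

2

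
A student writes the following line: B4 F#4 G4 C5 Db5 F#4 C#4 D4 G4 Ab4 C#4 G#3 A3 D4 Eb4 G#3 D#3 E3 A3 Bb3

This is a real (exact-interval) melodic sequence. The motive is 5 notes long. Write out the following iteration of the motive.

Taking 5-note groups, the heads are B4, F#4, C#4, G#3: the pattern moves down a 4th.
Statement 5 starts on D#3 and keeps the same exact contour: D#3 A#2 B2 E3 F3.

D#3 A#2 B2 E3 F3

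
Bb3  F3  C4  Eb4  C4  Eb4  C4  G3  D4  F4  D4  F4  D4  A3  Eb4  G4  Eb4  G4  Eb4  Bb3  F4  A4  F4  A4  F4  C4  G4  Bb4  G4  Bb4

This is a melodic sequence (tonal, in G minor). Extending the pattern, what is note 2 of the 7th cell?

With 6-note cells, note 2 of each statement runs F3, G3, A3, Bb3, C4.
Carrying that up a 2nd forward: D4 → Eb4.

Eb4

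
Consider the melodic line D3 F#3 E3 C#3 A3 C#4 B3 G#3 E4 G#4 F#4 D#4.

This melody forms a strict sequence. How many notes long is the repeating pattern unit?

Try groups of 4 (3 cells in 12 notes):
D3 F#3 E3 C#3 | A3 C#4 B3 G#3 | E4 G#4 F#4 D#4
Every group is a transposition up a 5th of the one before; no shorter unit works.

4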